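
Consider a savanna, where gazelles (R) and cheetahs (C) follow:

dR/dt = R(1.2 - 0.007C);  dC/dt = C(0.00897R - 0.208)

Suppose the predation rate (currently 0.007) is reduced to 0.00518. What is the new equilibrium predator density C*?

At the interior fixed point, setting dR/dt = 0 with R > 0 fixes C* = (prey growth rate)/(RC coefficient) — independent of the other coefficients.
With the change, C* = 1.2/0.00518 = 232; it rises from 171.

C* ≈ 232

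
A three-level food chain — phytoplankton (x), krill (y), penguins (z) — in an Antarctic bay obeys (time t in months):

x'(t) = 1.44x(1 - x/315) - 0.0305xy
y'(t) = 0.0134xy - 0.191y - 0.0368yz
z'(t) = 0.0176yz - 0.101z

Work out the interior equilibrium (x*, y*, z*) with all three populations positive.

From dz/dt = 0: 0.0176y* = 0.101, so y* = 5.74.
From dx/dt = 0: 1.44(1 - x*/315) = 0.0305·5.74, giving x* = 315·(1 - 0.122) = 277.
From dy/dt = 0: 0.0134·277 - 0.191 = 0.0368z*, so z* = 3.52/0.0368 = 95.6.

x* ≈ 277, y* ≈ 5.74, z* ≈ 95.6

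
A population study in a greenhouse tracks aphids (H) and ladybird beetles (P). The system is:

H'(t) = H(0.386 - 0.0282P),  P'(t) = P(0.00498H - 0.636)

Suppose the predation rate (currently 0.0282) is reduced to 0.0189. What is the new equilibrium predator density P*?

P* ≈ 20.4

At the interior fixed point, setting dH/dt = 0 with H > 0 fixes P* = (prey growth rate)/(HP coefficient) — independent of the other coefficients.
With the change, P* = 0.386/0.0189 = 20.4; it rises from 13.7.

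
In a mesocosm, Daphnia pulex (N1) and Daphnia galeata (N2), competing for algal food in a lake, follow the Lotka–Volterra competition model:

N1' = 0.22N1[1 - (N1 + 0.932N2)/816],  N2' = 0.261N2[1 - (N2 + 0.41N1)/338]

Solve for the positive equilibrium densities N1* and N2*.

Setting both brackets to zero gives the nullclines N1 + 0.932N2 = 816 and 0.41N1 + N2 = 338.
Substituting N2 = 338 - 0.41N1 into the first: N1(1 - 0.932·0.41) = 816 - 0.932·338.
So N1* = 501/0.618 = 811, and then N2* = 338 - 0.41·811 = 5.57.

N1* ≈ 811, N2* ≈ 5.57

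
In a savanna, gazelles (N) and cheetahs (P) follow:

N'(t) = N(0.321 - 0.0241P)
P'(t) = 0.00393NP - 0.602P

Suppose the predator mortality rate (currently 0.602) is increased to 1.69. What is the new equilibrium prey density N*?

N* ≈ 430

At the interior fixed point, setting dP/dt = 0 with P > 0 fixes N* = (predator death rate)/(NP coefficient) — independent of the other coefficients.
With the change, N* = 1.69/0.00393 = 430; it rises from 153.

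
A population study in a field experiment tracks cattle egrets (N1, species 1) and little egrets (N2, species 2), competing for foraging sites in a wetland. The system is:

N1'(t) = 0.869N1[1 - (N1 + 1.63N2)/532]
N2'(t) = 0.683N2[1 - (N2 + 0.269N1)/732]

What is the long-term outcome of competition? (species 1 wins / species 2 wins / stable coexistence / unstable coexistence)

Compare the nullcline intercepts: K1/α12 = 532/1.63 = 326 < K2 = 732; K2/α21 = 732/0.269 = 2720 > K1 = 532.
Since the inequalities point opposite ways, species 2 can invade but species 1 cannot.

species 2 excludes species 1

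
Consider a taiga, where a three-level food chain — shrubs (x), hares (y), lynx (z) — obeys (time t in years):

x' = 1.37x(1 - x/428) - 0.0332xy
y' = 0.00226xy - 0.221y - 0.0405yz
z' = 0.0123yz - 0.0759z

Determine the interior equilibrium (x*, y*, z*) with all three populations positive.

From dz/dt = 0: 0.0123y* = 0.0759, so y* = 6.17.
From dx/dt = 0: 1.37(1 - x*/428) = 0.0332·6.17, giving x* = 428·(1 - 0.15) = 364.
From dy/dt = 0: 0.00226·364 - 0.221 = 0.0405z*, so z* = 0.602/0.0405 = 14.9.

x* ≈ 364, y* ≈ 6.17, z* ≈ 14.9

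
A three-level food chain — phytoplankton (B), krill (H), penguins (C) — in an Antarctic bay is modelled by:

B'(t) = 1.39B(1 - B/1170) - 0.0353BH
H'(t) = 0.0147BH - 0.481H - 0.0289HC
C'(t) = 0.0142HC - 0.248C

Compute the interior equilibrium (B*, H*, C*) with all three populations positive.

B* ≈ 651, H* ≈ 17.5, C* ≈ 315

From dC/dt = 0: 0.0142H* = 0.248, so H* = 17.5.
From dB/dt = 0: 1.39(1 - B*/1170) = 0.0353·17.5, giving B* = 1170·(1 - 0.444) = 651.
From dH/dt = 0: 0.0147·651 - 0.481 = 0.0289C*, so C* = 9.09/0.0289 = 315.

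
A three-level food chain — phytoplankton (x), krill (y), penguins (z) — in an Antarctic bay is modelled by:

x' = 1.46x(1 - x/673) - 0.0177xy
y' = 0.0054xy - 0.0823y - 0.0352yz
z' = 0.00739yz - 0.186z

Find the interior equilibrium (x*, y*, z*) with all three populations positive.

From dz/dt = 0: 0.00739y* = 0.186, so y* = 25.2.
From dx/dt = 0: 1.46(1 - x*/673) = 0.0177·25.2, giving x* = 673·(1 - 0.305) = 468.
From dy/dt = 0: 0.0054·468 - 0.0823 = 0.0352z*, so z* = 2.44/0.0352 = 69.4.

x* ≈ 468, y* ≈ 25.2, z* ≈ 69.4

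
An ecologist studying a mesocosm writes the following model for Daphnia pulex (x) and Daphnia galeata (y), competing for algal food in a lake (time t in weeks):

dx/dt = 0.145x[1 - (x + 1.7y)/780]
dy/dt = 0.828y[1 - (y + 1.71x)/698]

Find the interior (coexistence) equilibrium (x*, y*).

x* ≈ 213, y* ≈ 333

Setting both brackets to zero gives the nullclines x + 1.7y = 780 and 1.71x + y = 698.
Substituting y = 698 - 1.71x into the first: x(1 - 1.7·1.71) = 780 - 1.7·698.
So x* = -407/-1.91 = 213, and then y* = 698 - 1.71·213 = 333.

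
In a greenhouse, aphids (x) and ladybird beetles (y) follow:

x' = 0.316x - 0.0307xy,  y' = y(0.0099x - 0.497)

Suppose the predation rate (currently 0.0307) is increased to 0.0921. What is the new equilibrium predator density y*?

y* ≈ 3.43

At the interior fixed point, setting dx/dt = 0 with x > 0 fixes y* = (prey growth rate)/(xy coefficient) — independent of the other coefficients.
With the change, y* = 0.316/0.0921 = 3.43; it falls from 10.3.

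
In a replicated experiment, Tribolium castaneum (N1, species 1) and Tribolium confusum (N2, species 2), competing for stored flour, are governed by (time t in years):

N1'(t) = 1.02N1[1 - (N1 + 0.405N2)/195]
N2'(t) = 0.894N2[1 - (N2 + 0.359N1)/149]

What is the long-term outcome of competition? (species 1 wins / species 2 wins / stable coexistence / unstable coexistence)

stable coexistence

Compare the nullcline intercepts: K1/α12 = 195/0.405 = 481 > K2 = 149; K2/α21 = 149/0.359 = 415 > K1 = 195.
Since both inequalities hold, each species can invade when rare, so the interior equilibrium is stable.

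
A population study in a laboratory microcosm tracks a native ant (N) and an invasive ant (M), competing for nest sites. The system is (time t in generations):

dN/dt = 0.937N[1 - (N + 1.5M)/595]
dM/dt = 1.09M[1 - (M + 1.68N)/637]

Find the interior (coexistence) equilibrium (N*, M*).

Setting both brackets to zero gives the nullclines N + 1.5M = 595 and 1.68N + M = 637.
Substituting M = 637 - 1.68N into the first: N(1 - 1.5·1.68) = 595 - 1.5·637.
So N* = -360/-1.52 = 237, and then M* = 637 - 1.68·237 = 239.

N* ≈ 237, M* ≈ 239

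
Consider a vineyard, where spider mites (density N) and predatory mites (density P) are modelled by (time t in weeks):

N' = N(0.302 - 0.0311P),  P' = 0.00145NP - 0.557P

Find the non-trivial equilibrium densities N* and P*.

Set dP/dt = 0 with P > 0: 0.00145N - 0.557 = 0, so N* = 0.557/0.00145 = 384.
Set dN/dt = 0 with N > 0: 0.302 - 0.0311P = 0, so P* = 0.302/0.0311 = 9.71.

N* ≈ 384, P* ≈ 9.71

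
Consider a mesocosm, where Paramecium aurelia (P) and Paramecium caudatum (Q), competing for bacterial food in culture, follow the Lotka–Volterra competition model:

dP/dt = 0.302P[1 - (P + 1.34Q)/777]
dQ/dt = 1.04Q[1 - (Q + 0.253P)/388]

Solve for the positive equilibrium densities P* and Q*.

Setting both brackets to zero gives the nullclines P + 1.34Q = 777 and 0.253P + Q = 388.
Substituting Q = 388 - 0.253P into the first: P(1 - 1.34·0.253) = 777 - 1.34·388.
So P* = 257/0.661 = 389, and then Q* = 388 - 0.253·389 = 290.

P* ≈ 389, Q* ≈ 290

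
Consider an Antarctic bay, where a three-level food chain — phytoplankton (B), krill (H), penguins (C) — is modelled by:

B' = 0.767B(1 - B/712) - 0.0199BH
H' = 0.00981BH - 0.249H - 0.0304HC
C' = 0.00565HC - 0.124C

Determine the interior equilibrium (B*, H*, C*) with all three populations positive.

B* ≈ 307, H* ≈ 21.9, C* ≈ 90.7

From dC/dt = 0: 0.00565H* = 0.124, so H* = 21.9.
From dB/dt = 0: 0.767(1 - B*/712) = 0.0199·21.9, giving B* = 712·(1 - 0.569) = 307.
From dH/dt = 0: 0.00981·307 - 0.249 = 0.0304C*, so C* = 2.76/0.0304 = 90.7.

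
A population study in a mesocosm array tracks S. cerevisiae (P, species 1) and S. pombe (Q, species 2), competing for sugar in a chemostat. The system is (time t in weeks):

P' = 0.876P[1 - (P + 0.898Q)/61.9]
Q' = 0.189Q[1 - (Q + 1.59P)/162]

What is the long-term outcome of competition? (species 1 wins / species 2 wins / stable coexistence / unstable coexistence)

Compare the nullcline intercepts: K1/α12 = 61.9/0.898 = 68.9 < K2 = 162; K2/α21 = 162/1.59 = 102 > K1 = 61.9.
Since the inequalities point opposite ways, species 2 can invade but species 1 cannot.

species 2 excludes species 1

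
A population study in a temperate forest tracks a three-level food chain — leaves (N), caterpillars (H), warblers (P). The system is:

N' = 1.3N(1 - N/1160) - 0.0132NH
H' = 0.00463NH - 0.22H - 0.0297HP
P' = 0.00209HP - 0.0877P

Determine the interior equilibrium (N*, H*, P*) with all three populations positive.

N* ≈ 666, H* ≈ 42, P* ≈ 96.4

From dP/dt = 0: 0.00209H* = 0.0877, so H* = 42.
From dN/dt = 0: 1.3(1 - N*/1160) = 0.0132·42, giving N* = 1160·(1 - 0.426) = 666.
From dH/dt = 0: 0.00463·666 - 0.22 = 0.0297P*, so P* = 2.86/0.0297 = 96.4.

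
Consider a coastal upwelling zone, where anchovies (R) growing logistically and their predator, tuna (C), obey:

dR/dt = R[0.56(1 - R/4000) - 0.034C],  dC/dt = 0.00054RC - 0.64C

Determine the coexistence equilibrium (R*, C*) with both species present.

R* ≈ 1190, C* ≈ 11.6

From dC/dt = 0 with C > 0: 0.00054R* = 0.64, so R* = 1190.
Substitute into dR/dt = 0: 0.56(1 - 1190/4000) = 0.034C*.
The bracket is 0.704, giving C* = 0.394/0.034 = 11.6.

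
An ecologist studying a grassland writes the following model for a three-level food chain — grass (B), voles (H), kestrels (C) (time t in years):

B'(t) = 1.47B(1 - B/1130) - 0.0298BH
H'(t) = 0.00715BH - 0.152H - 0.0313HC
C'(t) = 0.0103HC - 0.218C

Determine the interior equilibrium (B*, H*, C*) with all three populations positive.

From dC/dt = 0: 0.0103H* = 0.218, so H* = 21.2.
From dB/dt = 0: 1.47(1 - B*/1130) = 0.0298·21.2, giving B* = 1130·(1 - 0.429) = 645.
From dH/dt = 0: 0.00715·645 - 0.152 = 0.0313C*, so C* = 4.46/0.0313 = 143.

B* ≈ 645, H* ≈ 21.2, C* ≈ 143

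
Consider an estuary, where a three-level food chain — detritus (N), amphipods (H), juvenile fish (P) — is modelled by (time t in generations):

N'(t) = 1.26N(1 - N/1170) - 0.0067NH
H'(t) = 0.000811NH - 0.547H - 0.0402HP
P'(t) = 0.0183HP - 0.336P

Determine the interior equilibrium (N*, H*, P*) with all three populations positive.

N* ≈ 1060, H* ≈ 18.4, P* ≈ 7.69

From dP/dt = 0: 0.0183H* = 0.336, so H* = 18.4.
From dN/dt = 0: 1.26(1 - N*/1170) = 0.0067·18.4, giving N* = 1170·(1 - 0.0976) = 1060.
From dH/dt = 0: 0.000811·1060 - 0.547 = 0.0402P*, so P* = 0.309/0.0402 = 7.69.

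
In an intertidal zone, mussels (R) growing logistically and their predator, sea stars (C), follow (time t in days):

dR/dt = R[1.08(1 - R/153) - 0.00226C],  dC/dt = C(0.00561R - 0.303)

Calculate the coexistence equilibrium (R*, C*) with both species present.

From dC/dt = 0 with C > 0: 0.00561R* = 0.303, so R* = 54.
Substitute into dR/dt = 0: 1.08(1 - 54/153) = 0.00226C*.
The bracket is 0.647, giving C* = 0.699/0.00226 = 309.

R* ≈ 54, C* ≈ 309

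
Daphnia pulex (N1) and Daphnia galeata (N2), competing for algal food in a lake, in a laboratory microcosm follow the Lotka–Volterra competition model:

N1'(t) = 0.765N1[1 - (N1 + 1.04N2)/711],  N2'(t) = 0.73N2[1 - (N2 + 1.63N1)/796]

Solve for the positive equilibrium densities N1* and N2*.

N1* ≈ 168, N2* ≈ 522

Setting both brackets to zero gives the nullclines N1 + 1.04N2 = 711 and 1.63N1 + N2 = 796.
Substituting N2 = 796 - 1.63N1 into the first: N1(1 - 1.04·1.63) = 711 - 1.04·796.
So N1* = -117/-0.695 = 168, and then N2* = 796 - 1.63·168 = 522.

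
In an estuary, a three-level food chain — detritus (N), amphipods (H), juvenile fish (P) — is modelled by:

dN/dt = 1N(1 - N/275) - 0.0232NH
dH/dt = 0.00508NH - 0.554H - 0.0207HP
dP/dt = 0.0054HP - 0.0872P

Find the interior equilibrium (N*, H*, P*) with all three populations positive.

From dP/dt = 0: 0.0054H* = 0.0872, so H* = 16.1.
From dN/dt = 0: 1(1 - N*/275) = 0.0232·16.1, giving N* = 275·(1 - 0.375) = 172.
From dH/dt = 0: 0.00508·172 - 0.554 = 0.0207P*, so P* = 0.32/0.0207 = 15.4.

N* ≈ 172, H* ≈ 16.1, P* ≈ 15.4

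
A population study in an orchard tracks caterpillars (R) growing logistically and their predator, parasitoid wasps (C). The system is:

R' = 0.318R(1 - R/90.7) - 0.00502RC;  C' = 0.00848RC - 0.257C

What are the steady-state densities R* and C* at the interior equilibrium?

From dC/dt = 0 with C > 0: 0.00848R* = 0.257, so R* = 30.3.
Substitute into dR/dt = 0: 0.318(1 - 30.3/90.7) = 0.00502C*.
The bracket is 0.666, giving C* = 0.212/0.00502 = 42.2.

R* ≈ 30.3, C* ≈ 42.2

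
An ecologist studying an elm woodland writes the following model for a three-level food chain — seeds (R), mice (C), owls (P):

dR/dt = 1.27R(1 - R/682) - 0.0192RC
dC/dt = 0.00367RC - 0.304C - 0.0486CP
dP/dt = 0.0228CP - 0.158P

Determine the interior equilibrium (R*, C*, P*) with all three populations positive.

From dP/dt = 0: 0.0228C* = 0.158, so C* = 6.93.
From dR/dt = 0: 1.27(1 - R*/682) = 0.0192·6.93, giving R* = 682·(1 - 0.105) = 611.
From dC/dt = 0: 0.00367·611 - 0.304 = 0.0486P*, so P* = 1.94/0.0486 = 39.9.

R* ≈ 611, C* ≈ 6.93, P* ≈ 39.9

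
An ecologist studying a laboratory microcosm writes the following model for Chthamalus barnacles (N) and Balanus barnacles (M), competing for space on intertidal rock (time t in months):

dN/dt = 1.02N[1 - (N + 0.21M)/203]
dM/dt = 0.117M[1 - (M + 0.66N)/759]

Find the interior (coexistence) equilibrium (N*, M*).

N* ≈ 50.6, M* ≈ 726

Setting both brackets to zero gives the nullclines N + 0.21M = 203 and 0.66N + M = 759.
Substituting M = 759 - 0.66N into the first: N(1 - 0.21·0.66) = 203 - 0.21·759.
So N* = 43.6/0.861 = 50.6, and then M* = 759 - 0.66·50.6 = 726.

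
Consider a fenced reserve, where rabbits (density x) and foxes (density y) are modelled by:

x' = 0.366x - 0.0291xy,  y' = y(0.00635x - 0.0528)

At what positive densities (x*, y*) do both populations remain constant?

Set dy/dt = 0 with y > 0: 0.00635x - 0.0528 = 0, so x* = 0.0528/0.00635 = 8.31.
Set dx/dt = 0 with x > 0: 0.366 - 0.0291y = 0, so y* = 0.366/0.0291 = 12.6.

x* ≈ 8.31, y* ≈ 12.6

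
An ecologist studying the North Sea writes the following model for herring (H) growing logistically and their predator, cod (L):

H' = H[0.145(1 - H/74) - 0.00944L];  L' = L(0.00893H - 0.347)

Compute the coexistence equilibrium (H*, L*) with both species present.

From dL/dt = 0 with L > 0: 0.00893H* = 0.347, so H* = 38.9.
Substitute into dH/dt = 0: 0.145(1 - 38.9/74) = 0.00944L*.
The bracket is 0.475, giving L* = 0.0689/0.00944 = 7.29.

H* ≈ 38.9, L* ≈ 7.29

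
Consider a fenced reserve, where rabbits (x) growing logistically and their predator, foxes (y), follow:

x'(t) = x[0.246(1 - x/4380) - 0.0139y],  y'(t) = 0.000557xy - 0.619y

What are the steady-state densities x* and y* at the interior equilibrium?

x* ≈ 1110, y* ≈ 13.2

From dy/dt = 0 with y > 0: 0.000557x* = 0.619, so x* = 1110.
Substitute into dx/dt = 0: 0.246(1 - 1110/4380) = 0.0139y*.
The bracket is 0.746, giving y* = 0.184/0.0139 = 13.2.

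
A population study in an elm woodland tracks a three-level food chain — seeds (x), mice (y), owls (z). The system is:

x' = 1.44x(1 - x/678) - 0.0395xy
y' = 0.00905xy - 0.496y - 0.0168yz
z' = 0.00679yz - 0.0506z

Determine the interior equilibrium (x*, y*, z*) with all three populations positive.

x* ≈ 539, y* ≈ 7.45, z* ≈ 261

From dz/dt = 0: 0.00679y* = 0.0506, so y* = 7.45.
From dx/dt = 0: 1.44(1 - x*/678) = 0.0395·7.45, giving x* = 678·(1 - 0.204) = 539.
From dy/dt = 0: 0.00905·539 - 0.496 = 0.0168z*, so z* = 4.39/0.0168 = 261.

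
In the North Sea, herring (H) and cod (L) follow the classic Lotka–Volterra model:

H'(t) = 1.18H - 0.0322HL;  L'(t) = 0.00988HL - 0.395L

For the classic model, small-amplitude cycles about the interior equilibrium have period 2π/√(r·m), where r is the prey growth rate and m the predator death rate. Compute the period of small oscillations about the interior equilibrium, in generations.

Here r = 1.18 and m = 0.395, so r·m = 0.466.
ω = √0.466 = 0.683 per generation, hence T = 2π/ω ≈ 9.2 generations.

T ≈ 9.2 generations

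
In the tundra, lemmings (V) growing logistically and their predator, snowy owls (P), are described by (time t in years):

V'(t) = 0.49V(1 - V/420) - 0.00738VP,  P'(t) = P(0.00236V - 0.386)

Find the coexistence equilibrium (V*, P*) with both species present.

From dP/dt = 0 with P > 0: 0.00236V* = 0.386, so V* = 164.
Substitute into dV/dt = 0: 0.49(1 - 164/420) = 0.00738P*.
The bracket is 0.611, giving P* = 0.299/0.00738 = 40.5.

V* ≈ 164, P* ≈ 40.5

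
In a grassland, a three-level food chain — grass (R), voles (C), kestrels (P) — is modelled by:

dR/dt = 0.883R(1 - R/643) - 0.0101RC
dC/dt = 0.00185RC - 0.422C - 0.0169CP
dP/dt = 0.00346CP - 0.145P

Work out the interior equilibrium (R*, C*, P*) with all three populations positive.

From dP/dt = 0: 0.00346C* = 0.145, so C* = 41.9.
From dR/dt = 0: 0.883(1 - R*/643) = 0.0101·41.9, giving R* = 643·(1 - 0.479) = 335.
From dC/dt = 0: 0.00185·335 - 0.422 = 0.0169P*, so P* = 0.197/0.0169 = 11.7.

R* ≈ 335, C* ≈ 41.9, P* ≈ 11.7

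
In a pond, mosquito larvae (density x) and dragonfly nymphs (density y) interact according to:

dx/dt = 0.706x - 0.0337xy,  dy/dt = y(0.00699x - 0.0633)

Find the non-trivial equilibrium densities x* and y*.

Set dy/dt = 0 with y > 0: 0.00699x - 0.0633 = 0, so x* = 0.0633/0.00699 = 9.06.
Set dx/dt = 0 with x > 0: 0.706 - 0.0337y = 0, so y* = 0.706/0.0337 = 20.9.

x* ≈ 9.06, y* ≈ 20.9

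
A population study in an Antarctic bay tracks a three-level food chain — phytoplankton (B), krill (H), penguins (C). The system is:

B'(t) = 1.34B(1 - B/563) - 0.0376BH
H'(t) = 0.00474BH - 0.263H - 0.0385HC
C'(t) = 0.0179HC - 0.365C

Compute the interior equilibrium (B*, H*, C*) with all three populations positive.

B* ≈ 241, H* ≈ 20.4, C* ≈ 22.8

From dC/dt = 0: 0.0179H* = 0.365, so H* = 20.4.
From dB/dt = 0: 1.34(1 - B*/563) = 0.0376·20.4, giving B* = 563·(1 - 0.572) = 241.
From dH/dt = 0: 0.00474·241 - 0.263 = 0.0385C*, so C* = 0.879/0.0385 = 22.8.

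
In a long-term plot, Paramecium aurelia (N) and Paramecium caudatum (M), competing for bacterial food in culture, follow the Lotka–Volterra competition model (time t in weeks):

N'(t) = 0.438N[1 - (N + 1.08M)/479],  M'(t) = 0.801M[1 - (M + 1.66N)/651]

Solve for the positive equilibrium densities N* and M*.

Setting both brackets to zero gives the nullclines N + 1.08M = 479 and 1.66N + M = 651.
Substituting M = 651 - 1.66N into the first: N(1 - 1.08·1.66) = 479 - 1.08·651.
So N* = -224/-0.793 = 283, and then M* = 651 - 1.66·283 = 182.

N* ≈ 283, M* ≈ 182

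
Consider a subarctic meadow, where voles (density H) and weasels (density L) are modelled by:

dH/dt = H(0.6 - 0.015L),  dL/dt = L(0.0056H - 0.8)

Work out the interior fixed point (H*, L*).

H* ≈ 143, L* ≈ 40

Set dL/dt = 0 with L > 0: 0.0056H - 0.8 = 0, so H* = 0.8/0.0056 = 143.
Set dH/dt = 0 with H > 0: 0.6 - 0.015L = 0, so L* = 0.6/0.015 = 40.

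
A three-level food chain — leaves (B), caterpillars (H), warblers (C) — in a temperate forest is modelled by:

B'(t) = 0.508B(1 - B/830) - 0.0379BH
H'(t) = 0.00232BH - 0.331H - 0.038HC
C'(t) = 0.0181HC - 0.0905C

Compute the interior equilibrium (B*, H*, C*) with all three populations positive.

B* ≈ 520, H* ≈ 5, C* ≈ 23.1

From dC/dt = 0: 0.0181H* = 0.0905, so H* = 5.
From dB/dt = 0: 0.508(1 - B*/830) = 0.0379·5, giving B* = 830·(1 - 0.373) = 520.
From dH/dt = 0: 0.00232·520 - 0.331 = 0.038C*, so C* = 0.876/0.038 = 23.1.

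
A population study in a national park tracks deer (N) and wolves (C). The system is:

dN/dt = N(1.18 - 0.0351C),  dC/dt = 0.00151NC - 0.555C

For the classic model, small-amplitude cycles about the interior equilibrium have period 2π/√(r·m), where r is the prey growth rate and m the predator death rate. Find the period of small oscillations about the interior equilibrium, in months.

T ≈ 7.76 months

Here r = 1.18 and m = 0.555, so r·m = 0.655.
ω = √0.655 = 0.809 per month, hence T = 2π/ω ≈ 7.76 months.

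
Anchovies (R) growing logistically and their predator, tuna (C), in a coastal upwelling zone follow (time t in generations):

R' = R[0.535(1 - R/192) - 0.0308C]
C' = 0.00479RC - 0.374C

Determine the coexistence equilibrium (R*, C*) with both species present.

R* ≈ 78.1, C* ≈ 10.3

From dC/dt = 0 with C > 0: 0.00479R* = 0.374, so R* = 78.1.
Substitute into dR/dt = 0: 0.535(1 - 78.1/192) = 0.0308C*.
The bracket is 0.593, giving C* = 0.317/0.0308 = 10.3.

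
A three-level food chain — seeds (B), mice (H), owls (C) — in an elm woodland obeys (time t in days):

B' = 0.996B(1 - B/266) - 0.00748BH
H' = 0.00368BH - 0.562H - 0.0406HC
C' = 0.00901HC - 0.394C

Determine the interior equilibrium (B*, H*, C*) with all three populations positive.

From dC/dt = 0: 0.00901H* = 0.394, so H* = 43.7.
From dB/dt = 0: 0.996(1 - B*/266) = 0.00748·43.7, giving B* = 266·(1 - 0.328) = 179.
From dH/dt = 0: 0.00368·179 - 0.562 = 0.0406C*, so C* = 0.0954/0.0406 = 2.35.

B* ≈ 179, H* ≈ 43.7, C* ≈ 2.35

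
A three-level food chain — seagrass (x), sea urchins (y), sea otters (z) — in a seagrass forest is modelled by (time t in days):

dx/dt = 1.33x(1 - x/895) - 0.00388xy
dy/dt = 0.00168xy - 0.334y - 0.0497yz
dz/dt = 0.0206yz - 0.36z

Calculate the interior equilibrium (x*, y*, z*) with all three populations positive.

From dz/dt = 0: 0.0206y* = 0.36, so y* = 17.5.
From dx/dt = 0: 1.33(1 - x*/895) = 0.00388·17.5, giving x* = 895·(1 - 0.051) = 849.
From dy/dt = 0: 0.00168·849 - 0.334 = 0.0497z*, so z* = 1.09/0.0497 = 22.

x* ≈ 849, y* ≈ 17.5, z* ≈ 22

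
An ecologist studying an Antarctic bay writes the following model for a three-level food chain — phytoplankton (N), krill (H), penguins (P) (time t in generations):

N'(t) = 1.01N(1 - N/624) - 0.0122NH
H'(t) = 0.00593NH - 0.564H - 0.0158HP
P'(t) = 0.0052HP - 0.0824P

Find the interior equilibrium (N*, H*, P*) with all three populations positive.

N* ≈ 505, H* ≈ 15.8, P* ≈ 154

From dP/dt = 0: 0.0052H* = 0.0824, so H* = 15.8.
From dN/dt = 0: 1.01(1 - N*/624) = 0.0122·15.8, giving N* = 624·(1 - 0.191) = 505.
From dH/dt = 0: 0.00593·505 - 0.564 = 0.0158P*, so P* = 2.43/0.0158 = 154.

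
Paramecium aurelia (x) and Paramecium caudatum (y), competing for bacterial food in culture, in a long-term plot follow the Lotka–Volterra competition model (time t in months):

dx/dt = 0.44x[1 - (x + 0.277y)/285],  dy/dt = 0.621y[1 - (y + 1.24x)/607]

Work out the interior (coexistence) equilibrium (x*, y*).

x* ≈ 178, y* ≈ 386

Setting both brackets to zero gives the nullclines x + 0.277y = 285 and 1.24x + y = 607.
Substituting y = 607 - 1.24x into the first: x(1 - 0.277·1.24) = 285 - 0.277·607.
So x* = 117/0.657 = 178, and then y* = 607 - 1.24·178 = 386.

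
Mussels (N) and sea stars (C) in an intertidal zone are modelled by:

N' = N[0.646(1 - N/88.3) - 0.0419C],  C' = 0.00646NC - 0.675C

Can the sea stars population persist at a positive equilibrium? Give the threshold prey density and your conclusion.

The predator equation gives dC/dt > 0 only when N > 0.675/0.00646 = 104.
Without the predator, N → K = 88.3. Since 88.3 < 104, the predator cannot invade.

Threshold N = 104; K < 104, so no, the predator goes extinct.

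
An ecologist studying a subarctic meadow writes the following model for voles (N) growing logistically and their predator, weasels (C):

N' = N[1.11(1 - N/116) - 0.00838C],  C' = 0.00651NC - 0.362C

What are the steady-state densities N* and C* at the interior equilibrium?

N* ≈ 55.6, C* ≈ 69

From dC/dt = 0 with C > 0: 0.00651N* = 0.362, so N* = 55.6.
Substitute into dN/dt = 0: 1.11(1 - 55.6/116) = 0.00838C*.
The bracket is 0.521, giving C* = 0.578/0.00838 = 69.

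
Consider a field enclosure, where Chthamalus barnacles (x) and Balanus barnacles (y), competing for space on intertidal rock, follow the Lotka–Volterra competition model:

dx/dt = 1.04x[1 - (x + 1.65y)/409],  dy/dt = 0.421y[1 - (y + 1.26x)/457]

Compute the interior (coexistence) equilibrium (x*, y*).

Setting both brackets to zero gives the nullclines x + 1.65y = 409 and 1.26x + y = 457.
Substituting y = 457 - 1.26x into the first: x(1 - 1.65·1.26) = 409 - 1.65·457.
So x* = -345/-1.08 = 320, and then y* = 457 - 1.26·320 = 54.1.

x* ≈ 320, y* ≈ 54.1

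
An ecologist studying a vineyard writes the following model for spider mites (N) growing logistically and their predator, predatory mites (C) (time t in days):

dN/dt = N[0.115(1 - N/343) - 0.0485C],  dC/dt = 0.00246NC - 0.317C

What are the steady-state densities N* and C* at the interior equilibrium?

From dC/dt = 0 with C > 0: 0.00246N* = 0.317, so N* = 129.
Substitute into dN/dt = 0: 0.115(1 - 129/343) = 0.0485C*.
The bracket is 0.624, giving C* = 0.0718/0.0485 = 1.48.

N* ≈ 129, C* ≈ 1.48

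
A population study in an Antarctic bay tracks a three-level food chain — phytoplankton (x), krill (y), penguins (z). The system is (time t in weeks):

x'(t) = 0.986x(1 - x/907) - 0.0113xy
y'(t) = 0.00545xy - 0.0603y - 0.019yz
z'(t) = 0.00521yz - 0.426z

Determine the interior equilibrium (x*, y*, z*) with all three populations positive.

From dz/dt = 0: 0.00521y* = 0.426, so y* = 81.8.
From dx/dt = 0: 0.986(1 - x*/907) = 0.0113·81.8, giving x* = 907·(1 - 0.937) = 57.1.
From dy/dt = 0: 0.00545·57.1 - 0.0603 = 0.019z*, so z* = 0.251/0.019 = 13.2.

x* ≈ 57.1, y* ≈ 81.8, z* ≈ 13.2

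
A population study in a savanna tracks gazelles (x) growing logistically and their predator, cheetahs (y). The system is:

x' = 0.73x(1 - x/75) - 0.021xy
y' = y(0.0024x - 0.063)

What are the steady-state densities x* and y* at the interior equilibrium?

From dy/dt = 0 with y > 0: 0.0024x* = 0.063, so x* = 26.3.
Substitute into dx/dt = 0: 0.73(1 - 26.3/75) = 0.021y*.
The bracket is 0.65, giving y* = 0.474/0.021 = 22.6.

x* ≈ 26.3, y* ≈ 22.6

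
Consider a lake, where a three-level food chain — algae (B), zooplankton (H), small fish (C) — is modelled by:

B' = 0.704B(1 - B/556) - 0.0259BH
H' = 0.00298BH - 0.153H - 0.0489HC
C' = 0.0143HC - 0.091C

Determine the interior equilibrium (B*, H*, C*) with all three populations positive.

From dC/dt = 0: 0.0143H* = 0.091, so H* = 6.36.
From dB/dt = 0: 0.704(1 - B*/556) = 0.0259·6.36, giving B* = 556·(1 - 0.234) = 426.
From dH/dt = 0: 0.00298·426 - 0.153 = 0.0489C*, so C* = 1.12/0.0489 = 22.8.

B* ≈ 426, H* ≈ 6.36, C* ≈ 22.8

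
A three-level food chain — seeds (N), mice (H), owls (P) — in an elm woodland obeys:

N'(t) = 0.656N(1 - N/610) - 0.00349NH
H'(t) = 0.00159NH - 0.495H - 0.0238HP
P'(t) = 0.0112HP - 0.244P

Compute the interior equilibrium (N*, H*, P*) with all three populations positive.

From dP/dt = 0: 0.0112H* = 0.244, so H* = 21.8.
From dN/dt = 0: 0.656(1 - N*/610) = 0.00349·21.8, giving N* = 610·(1 - 0.116) = 539.
From dH/dt = 0: 0.00159·539 - 0.495 = 0.0238P*, so P* = 0.362/0.0238 = 15.2.

N* ≈ 539, H* ≈ 21.8, P* ≈ 15.2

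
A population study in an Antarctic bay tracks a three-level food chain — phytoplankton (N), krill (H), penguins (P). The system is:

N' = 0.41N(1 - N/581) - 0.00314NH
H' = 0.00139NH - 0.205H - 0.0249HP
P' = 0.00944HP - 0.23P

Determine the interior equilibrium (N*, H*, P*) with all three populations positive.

N* ≈ 473, H* ≈ 24.4, P* ≈ 18.1

From dP/dt = 0: 0.00944H* = 0.23, so H* = 24.4.
From dN/dt = 0: 0.41(1 - N*/581) = 0.00314·24.4, giving N* = 581·(1 - 0.187) = 473.
From dH/dt = 0: 0.00139·473 - 0.205 = 0.0249P*, so P* = 0.452/0.0249 = 18.1.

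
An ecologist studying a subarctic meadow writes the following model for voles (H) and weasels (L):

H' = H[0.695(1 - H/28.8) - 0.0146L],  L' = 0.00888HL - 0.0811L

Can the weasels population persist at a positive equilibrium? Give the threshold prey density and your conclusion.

The predator equation gives dL/dt > 0 only when H > 0.0811/0.00888 = 9.13.
Without the predator, H → K = 28.8. Since 28.8 > 9.13, the predator can invade and persist.

Threshold H = 9.13; K > 9.13, so yes, the predator persists.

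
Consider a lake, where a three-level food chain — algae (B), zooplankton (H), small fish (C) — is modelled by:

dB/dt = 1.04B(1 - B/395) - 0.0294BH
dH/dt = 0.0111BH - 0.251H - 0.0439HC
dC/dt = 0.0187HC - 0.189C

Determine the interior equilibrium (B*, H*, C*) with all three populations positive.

B* ≈ 282, H* ≈ 10.1, C* ≈ 65.6

From dC/dt = 0: 0.0187H* = 0.189, so H* = 10.1.
From dB/dt = 0: 1.04(1 - B*/395) = 0.0294·10.1, giving B* = 395·(1 - 0.286) = 282.
From dH/dt = 0: 0.0111·282 - 0.251 = 0.0439C*, so C* = 2.88/0.0439 = 65.6.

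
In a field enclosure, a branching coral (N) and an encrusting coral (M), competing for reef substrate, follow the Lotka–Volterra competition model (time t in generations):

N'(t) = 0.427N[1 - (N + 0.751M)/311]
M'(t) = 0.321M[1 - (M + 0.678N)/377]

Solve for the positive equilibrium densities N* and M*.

Setting both brackets to zero gives the nullclines N + 0.751M = 311 and 0.678N + M = 377.
Substituting M = 377 - 0.678N into the first: N(1 - 0.751·0.678) = 311 - 0.751·377.
So N* = 27.9/0.491 = 56.8, and then M* = 377 - 0.678·56.8 = 338.

N* ≈ 56.8, M* ≈ 338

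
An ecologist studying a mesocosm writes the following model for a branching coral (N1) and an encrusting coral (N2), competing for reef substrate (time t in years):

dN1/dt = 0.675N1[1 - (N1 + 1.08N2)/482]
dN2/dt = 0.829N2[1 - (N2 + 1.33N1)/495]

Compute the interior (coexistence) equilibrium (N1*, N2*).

Setting both brackets to zero gives the nullclines N1 + 1.08N2 = 482 and 1.33N1 + N2 = 495.
Substituting N2 = 495 - 1.33N1 into the first: N1(1 - 1.08·1.33) = 482 - 1.08·495.
So N1* = -52.6/-0.436 = 121, and then N2* = 495 - 1.33·121 = 335.

N1* ≈ 121, N2* ≈ 335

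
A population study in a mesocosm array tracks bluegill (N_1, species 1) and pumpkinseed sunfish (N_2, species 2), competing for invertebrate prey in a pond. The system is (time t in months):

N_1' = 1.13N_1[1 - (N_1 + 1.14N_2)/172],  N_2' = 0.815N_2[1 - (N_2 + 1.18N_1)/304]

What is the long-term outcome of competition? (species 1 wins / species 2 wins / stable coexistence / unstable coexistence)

Compare the nullcline intercepts: K1/α12 = 172/1.14 = 151 < K2 = 304; K2/α21 = 304/1.18 = 258 > K1 = 172.
Since the inequalities point opposite ways, species 2 can invade but species 1 cannot.

species 2 excludes species 1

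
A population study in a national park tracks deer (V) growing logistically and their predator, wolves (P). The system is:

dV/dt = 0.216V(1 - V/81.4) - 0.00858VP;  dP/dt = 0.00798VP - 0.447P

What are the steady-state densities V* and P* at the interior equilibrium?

V* ≈ 56, P* ≈ 7.85

From dP/dt = 0 with P > 0: 0.00798V* = 0.447, so V* = 56.
Substitute into dV/dt = 0: 0.216(1 - 56/81.4) = 0.00858P*.
The bracket is 0.312, giving P* = 0.0674/0.00858 = 7.85.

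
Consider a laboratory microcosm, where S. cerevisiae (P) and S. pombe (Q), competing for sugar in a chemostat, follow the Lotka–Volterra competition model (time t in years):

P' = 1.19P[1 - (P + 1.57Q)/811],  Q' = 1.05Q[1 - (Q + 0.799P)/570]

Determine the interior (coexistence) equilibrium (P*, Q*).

Setting both brackets to zero gives the nullclines P + 1.57Q = 811 and 0.799P + Q = 570.
Substituting Q = 570 - 0.799P into the first: P(1 - 1.57·0.799) = 811 - 1.57·570.
So P* = -83.9/-0.254 = 330, and then Q* = 570 - 0.799·330 = 307.

P* ≈ 330, Q* ≈ 307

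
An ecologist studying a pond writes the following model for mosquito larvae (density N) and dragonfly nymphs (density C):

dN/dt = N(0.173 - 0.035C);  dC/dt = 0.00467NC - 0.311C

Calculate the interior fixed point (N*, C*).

Set dC/dt = 0 with C > 0: 0.00467N - 0.311 = 0, so N* = 0.311/0.00467 = 66.6.
Set dN/dt = 0 with N > 0: 0.173 - 0.035C = 0, so C* = 0.173/0.035 = 4.94.

N* ≈ 66.6, C* ≈ 4.94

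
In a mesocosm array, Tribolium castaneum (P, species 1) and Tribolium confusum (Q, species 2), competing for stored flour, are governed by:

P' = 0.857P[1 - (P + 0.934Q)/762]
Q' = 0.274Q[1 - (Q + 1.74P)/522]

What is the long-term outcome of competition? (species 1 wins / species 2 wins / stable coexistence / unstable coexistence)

Compare the nullcline intercepts: K1/α12 = 762/0.934 = 816 > K2 = 522; K2/α21 = 522/1.74 = 300 < K1 = 762.
Since the inequalities point opposite ways, species 1 can invade but species 2 cannot.

species 1 excludes species 2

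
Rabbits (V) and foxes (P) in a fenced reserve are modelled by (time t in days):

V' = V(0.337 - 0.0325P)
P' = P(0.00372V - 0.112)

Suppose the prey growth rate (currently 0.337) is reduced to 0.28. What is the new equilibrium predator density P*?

P* ≈ 8.62

At the interior fixed point, setting dV/dt = 0 with V > 0 fixes P* = (prey growth rate)/(VP coefficient) — independent of the other coefficients.
With the change, P* = 0.28/0.0325 = 8.62; it falls from 10.4.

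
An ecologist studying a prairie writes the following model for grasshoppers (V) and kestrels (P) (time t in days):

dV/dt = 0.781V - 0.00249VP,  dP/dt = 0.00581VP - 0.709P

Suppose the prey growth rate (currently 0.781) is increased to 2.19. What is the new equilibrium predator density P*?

At the interior fixed point, setting dV/dt = 0 with V > 0 fixes P* = (prey growth rate)/(VP coefficient) — independent of the other coefficients.
With the change, P* = 2.19/0.00249 = 880; it rises from 314.

P* ≈ 880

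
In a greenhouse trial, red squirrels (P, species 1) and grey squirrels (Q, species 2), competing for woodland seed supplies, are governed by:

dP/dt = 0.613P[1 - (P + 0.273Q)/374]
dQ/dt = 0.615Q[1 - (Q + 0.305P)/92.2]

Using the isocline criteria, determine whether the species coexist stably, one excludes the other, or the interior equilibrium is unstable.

Compare the nullcline intercepts: K1/α12 = 374/0.273 = 1370 > K2 = 92.2; K2/α21 = 92.2/0.305 = 302 < K1 = 374.
Since the inequalities point opposite ways, species 1 can invade but species 2 cannot.

species 1 excludes species 2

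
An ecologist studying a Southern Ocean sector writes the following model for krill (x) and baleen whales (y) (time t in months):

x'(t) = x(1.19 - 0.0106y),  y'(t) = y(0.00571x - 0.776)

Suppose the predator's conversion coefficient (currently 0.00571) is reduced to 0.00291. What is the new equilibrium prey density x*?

x* ≈ 267

At the interior fixed point, setting dy/dt = 0 with y > 0 fixes x* = (predator death rate)/(xy coefficient) — independent of the other coefficients.
With the change, x* = 0.776/0.00291 = 267; it rises from 136.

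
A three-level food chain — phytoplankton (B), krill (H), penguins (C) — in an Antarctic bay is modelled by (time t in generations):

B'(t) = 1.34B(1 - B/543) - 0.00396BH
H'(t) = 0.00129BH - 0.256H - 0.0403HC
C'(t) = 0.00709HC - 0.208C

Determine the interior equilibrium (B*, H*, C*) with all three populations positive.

B* ≈ 496, H* ≈ 29.3, C* ≈ 9.52

From dC/dt = 0: 0.00709H* = 0.208, so H* = 29.3.
From dB/dt = 0: 1.34(1 - B*/543) = 0.00396·29.3, giving B* = 543·(1 - 0.0867) = 496.
From dH/dt = 0: 0.00129·496 - 0.256 = 0.0403C*, so C* = 0.384/0.0403 = 9.52.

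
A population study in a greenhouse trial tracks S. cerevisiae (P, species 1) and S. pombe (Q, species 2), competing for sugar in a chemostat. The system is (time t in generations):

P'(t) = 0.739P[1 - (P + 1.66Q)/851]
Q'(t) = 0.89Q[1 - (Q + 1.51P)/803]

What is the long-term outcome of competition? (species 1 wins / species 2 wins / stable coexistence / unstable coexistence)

unstable coexistence (outcome depends on initial conditions)

Compare the nullcline intercepts: K1/α12 = 851/1.66 = 513 < K2 = 803; K2/α21 = 803/1.51 = 532 < K1 = 851.
Since both are reversed, neither can invade when rare; the interior point is a saddle.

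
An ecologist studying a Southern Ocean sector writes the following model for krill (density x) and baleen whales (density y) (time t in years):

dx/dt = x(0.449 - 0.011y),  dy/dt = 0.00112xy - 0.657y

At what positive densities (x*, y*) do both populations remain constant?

x* ≈ 587, y* ≈ 40.8

Set dy/dt = 0 with y > 0: 0.00112x - 0.657 = 0, so x* = 0.657/0.00112 = 587.
Set dx/dt = 0 with x > 0: 0.449 - 0.011y = 0, so y* = 0.449/0.011 = 40.8.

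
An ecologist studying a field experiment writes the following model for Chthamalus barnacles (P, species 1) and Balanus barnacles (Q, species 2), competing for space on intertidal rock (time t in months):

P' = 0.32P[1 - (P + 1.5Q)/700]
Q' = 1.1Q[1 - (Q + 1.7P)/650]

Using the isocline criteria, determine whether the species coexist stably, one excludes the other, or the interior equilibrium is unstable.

Compare the nullcline intercepts: K1/α12 = 700/1.5 = 467 < K2 = 650; K2/α21 = 650/1.7 = 382 < K1 = 700.
Since both are reversed, neither can invade when rare; the interior point is a saddle.

unstable coexistence (outcome depends on initial conditions)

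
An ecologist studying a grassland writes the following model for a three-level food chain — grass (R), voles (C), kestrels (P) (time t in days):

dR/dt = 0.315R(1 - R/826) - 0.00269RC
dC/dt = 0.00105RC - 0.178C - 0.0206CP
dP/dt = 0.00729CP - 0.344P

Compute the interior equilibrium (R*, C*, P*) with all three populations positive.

From dP/dt = 0: 0.00729C* = 0.344, so C* = 47.2.
From dR/dt = 0: 0.315(1 - R*/826) = 0.00269·47.2, giving R* = 826·(1 - 0.403) = 493.
From dC/dt = 0: 0.00105·493 - 0.178 = 0.0206P*, so P* = 0.34/0.0206 = 16.5.

R* ≈ 493, C* ≈ 47.2, P* ≈ 16.5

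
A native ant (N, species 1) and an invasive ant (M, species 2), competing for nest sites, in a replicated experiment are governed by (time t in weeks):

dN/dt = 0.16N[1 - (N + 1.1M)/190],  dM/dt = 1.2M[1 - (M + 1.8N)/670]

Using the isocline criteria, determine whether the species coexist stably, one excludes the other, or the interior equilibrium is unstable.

species 2 excludes species 1

Compare the nullcline intercepts: K1/α12 = 190/1.1 = 173 < K2 = 670; K2/α21 = 670/1.8 = 372 > K1 = 190.
Since the inequalities point opposite ways, species 2 can invade but species 1 cannot.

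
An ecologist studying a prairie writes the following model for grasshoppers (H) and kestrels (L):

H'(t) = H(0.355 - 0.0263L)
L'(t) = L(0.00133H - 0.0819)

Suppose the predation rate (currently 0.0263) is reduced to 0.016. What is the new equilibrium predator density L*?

L* ≈ 22.2

At the interior fixed point, setting dH/dt = 0 with H > 0 fixes L* = (prey growth rate)/(HL coefficient) — independent of the other coefficients.
With the change, L* = 0.355/0.016 = 22.2; it rises from 13.5.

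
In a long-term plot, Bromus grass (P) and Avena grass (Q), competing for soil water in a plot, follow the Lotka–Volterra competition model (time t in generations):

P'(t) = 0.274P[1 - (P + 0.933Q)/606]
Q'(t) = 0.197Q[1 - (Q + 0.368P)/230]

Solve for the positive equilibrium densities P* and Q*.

Setting both brackets to zero gives the nullclines P + 0.933Q = 606 and 0.368P + Q = 230.
Substituting Q = 230 - 0.368P into the first: P(1 - 0.933·0.368) = 606 - 0.933·230.
So P* = 391/0.657 = 596, and then Q* = 230 - 0.368·596 = 10.6.

P* ≈ 596, Q* ≈ 10.6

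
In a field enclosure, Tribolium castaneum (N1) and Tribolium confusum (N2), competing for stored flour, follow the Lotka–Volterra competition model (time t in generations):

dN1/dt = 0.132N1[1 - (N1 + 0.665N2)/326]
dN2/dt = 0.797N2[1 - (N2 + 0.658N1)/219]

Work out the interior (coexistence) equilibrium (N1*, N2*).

Setting both brackets to zero gives the nullclines N1 + 0.665N2 = 326 and 0.658N1 + N2 = 219.
Substituting N2 = 219 - 0.658N1 into the first: N1(1 - 0.665·0.658) = 326 - 0.665·219.
So N1* = 180/0.562 = 321, and then N2* = 219 - 0.658·321 = 7.99.

N1* ≈ 321, N2* ≈ 7.99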